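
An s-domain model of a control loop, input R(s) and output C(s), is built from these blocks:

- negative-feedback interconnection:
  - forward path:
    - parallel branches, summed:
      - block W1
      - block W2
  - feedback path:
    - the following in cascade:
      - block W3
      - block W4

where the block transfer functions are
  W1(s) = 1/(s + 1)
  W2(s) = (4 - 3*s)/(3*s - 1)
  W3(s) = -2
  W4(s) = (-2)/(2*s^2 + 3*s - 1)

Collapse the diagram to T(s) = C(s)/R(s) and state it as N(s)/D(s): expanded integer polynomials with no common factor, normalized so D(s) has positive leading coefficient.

[1] add W1, W2 (parallel) -> (-3*s^2 + 4*s + 3)/(3*s^2 + 2*s - 1)
[2] cascade W3, W4 -> 4/(2*s^2 + 3*s - 1)
[3] reduce the feedback loop with forward (W1+W2) and return (W3*W4); the result is T(s) itself (integer coefficients, no common factor, positive leading denominator coefficient)

Answer: (-6*s^4 - s^3 + 21*s^2 + 5*s - 3)/(6*s^4 + 13*s^3 - 11*s^2 + 11*s + 13)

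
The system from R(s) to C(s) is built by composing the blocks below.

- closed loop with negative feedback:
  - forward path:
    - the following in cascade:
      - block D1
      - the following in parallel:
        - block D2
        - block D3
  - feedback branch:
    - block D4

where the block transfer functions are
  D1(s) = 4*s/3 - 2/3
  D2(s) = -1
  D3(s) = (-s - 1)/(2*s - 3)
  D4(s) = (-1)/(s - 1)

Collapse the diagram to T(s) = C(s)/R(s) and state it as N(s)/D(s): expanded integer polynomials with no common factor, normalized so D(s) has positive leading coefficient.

The answer is (-12*s^3 + 26*s^2 - 18*s + 4)/(18*s^2 - 29*s + 13).

Reasoning:
Step 1. sum the parallel branches D2, D3: (2 - 3*s)/(2*s - 3)
Step 2. combine D1, (D2+D3) in series: (-12*s^2 + 14*s - 4)/(6*s - 9)
Step 3. close the feedback loop around (D1*(D2+D3)), D4: this yields T(s), and no further normalization is needed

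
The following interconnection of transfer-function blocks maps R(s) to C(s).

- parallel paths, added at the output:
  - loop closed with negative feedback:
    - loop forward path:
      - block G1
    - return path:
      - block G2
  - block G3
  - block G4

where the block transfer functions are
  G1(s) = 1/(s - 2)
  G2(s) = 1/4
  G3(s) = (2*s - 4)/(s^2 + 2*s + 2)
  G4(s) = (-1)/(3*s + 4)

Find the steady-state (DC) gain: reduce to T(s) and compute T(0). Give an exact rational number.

1. collapse the loop (G1 forward, G2 return): 4/(4*s - 7)
2. combine [G1/(1+G1*G2)], G3, G4 in parallel: (32*s^3 - 19*s^2 + 26*s + 158)/(12*s^4 + 19*s^3 - 14*s^2 - 66*s - 56)
The step-2 result is T(s). Setting s = 0: T(0) = 158/(-56) = -79/28.

Final answer: -79/28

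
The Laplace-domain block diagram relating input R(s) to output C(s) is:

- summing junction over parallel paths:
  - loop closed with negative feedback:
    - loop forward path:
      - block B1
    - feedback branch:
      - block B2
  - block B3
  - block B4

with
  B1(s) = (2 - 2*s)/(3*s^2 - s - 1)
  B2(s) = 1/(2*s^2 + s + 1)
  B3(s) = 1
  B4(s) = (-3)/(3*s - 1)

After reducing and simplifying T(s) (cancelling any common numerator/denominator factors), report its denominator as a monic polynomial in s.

First reduce the diagram to T(s).

[1] feedback reduction of B1, B2; result (-4*s^3 + 2*s^2 + 2)/(6*s^4 + s^3 - 4*s + 1)
[2] reduce the parallel group [B1/(1+B1*B2)], B3, B4; result (18*s^5 - 33*s^4 + 6*s^3 - 14*s^2 + 25*s - 6)/(18*s^5 - 3*s^4 - s^3 - 12*s^2 + 7*s - 1)
Step 2 gives the fully reduced T(s), with no common factor left to cancel. The denominator's leading coefficient is 18, so divide each of its coefficients by 18 to get the monic form.

Answer: s^5 - s^4/6 - s^3/18 - 2*s^2/3 + 7*s/18 - 1/18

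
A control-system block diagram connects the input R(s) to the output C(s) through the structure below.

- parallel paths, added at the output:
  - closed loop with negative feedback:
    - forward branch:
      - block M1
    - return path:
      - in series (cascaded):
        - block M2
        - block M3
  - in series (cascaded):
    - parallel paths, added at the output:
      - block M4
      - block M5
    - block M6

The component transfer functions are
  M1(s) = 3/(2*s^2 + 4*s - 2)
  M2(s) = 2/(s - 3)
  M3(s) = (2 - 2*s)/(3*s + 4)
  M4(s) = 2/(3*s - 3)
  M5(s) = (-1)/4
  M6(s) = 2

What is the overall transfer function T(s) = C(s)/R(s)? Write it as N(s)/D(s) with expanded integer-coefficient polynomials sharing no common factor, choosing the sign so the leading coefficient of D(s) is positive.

1. multiply M2, M3 (series), giving (4 - 4*s)/(3*s^2 - 5*s - 12)
2. close the feedback loop around M1, (M2*M3), giving (9*s^2 - 15*s - 36)/(6*s^4 + 2*s^3 - 50*s^2 - 50*s + 36)
3. parallel reduction of M4, M5, giving (11 - 3*s)/(12*s - 12)
4. reduce the series chain (M4+M5), M6, giving (11 - 3*s)/(6*s - 6)
5. sum the parallel branches [M1/(1+M1*(M2*M3))], ((M4+M5)*M6); the result is T(s) itself (integer coefficients, no common factor, positive leading denominator coefficient)

Final answer: (-9*s^5 + 30*s^4 + 113*s^3 - 272*s^2 - 392*s + 306)/(18*s^5 - 12*s^4 - 156*s^3 + 258*s - 108)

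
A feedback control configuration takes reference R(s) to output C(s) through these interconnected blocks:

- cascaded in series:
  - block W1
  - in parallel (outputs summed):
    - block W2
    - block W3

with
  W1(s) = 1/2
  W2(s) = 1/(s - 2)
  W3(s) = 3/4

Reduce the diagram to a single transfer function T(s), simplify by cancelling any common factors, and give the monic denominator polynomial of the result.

The answer is s - 2.

Reasoning:
1. parallel reduction of W2, W3, giving (3*s - 2)/(4*s - 8)
2. multiply W1, (W2+W3) (series), giving (3*s - 2)/(8*s - 16)
T(s) is the step-2 result (common factors already cancelled). Leading coefficient of the denominator: 8. Divide through by 8 for the monic polynomial.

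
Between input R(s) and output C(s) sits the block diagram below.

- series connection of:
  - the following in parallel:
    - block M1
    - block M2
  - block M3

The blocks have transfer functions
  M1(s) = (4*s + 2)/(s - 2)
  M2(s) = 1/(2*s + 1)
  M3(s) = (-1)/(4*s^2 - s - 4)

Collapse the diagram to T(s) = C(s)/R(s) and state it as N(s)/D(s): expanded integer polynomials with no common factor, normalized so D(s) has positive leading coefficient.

Step 1 - add M1, M2 (parallel), giving (8*s^2 + 9*s)/(2*s^2 - 3*s - 2)
Step 2 - combine (M1+M2), M3 in series, giving the overall T(s)

Answer: (-8*s^2 - 9*s)/(8*s^4 - 14*s^3 - 13*s^2 + 14*s + 8)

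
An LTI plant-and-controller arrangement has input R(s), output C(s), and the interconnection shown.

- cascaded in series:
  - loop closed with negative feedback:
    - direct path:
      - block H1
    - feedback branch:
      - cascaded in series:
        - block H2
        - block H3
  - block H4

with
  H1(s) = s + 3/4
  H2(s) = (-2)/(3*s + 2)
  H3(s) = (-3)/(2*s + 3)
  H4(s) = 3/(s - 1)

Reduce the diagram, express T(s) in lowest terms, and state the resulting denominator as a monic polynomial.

First reduce the diagram to T(s).

Step 1 - multiply H2, H3 (series); result 6/(6*s^2 + 13*s + 6)
Step 2 - collapse the loop (H1 forward, (H2*H3) return); result (24*s^3 + 70*s^2 + 63*s + 18)/(24*s^2 + 76*s + 42)
Step 3 - cascade [H1/(1+H1*(H2*H3))], H4; result (72*s^3 + 210*s^2 + 189*s + 54)/(24*s^3 + 52*s^2 - 34*s - 42)
The result of step 3 is T(s) in lowest terms. Its denominator has leading coefficient 24; dividing the denominator through by 24 makes it monic.

Answer: s^3 + 13*s^2/6 - 17*s/12 - 7/4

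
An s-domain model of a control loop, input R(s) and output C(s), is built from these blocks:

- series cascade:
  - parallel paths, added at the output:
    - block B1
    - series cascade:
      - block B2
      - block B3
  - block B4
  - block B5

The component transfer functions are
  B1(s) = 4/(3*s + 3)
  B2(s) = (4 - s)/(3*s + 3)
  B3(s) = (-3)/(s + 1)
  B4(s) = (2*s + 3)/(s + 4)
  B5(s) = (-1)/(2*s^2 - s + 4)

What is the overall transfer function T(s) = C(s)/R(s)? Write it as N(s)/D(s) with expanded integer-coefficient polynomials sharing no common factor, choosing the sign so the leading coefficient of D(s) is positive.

Step 1. reduce the series chain B2, B3; result (s - 4)/(s^2 + 2*s + 1)
Step 2. add B1, (B2*B3) (parallel); result (7*s - 8)/(3*s^2 + 6*s + 3)
Step 3. cascade (B1+(B2*B3)), B4, B5: this yields T(s), and no further normalization is needed

Final answer: (-14*s^2 - 5*s + 24)/(6*s^5 + 33*s^4 + 48*s^3 + 69*s^2 + 96*s + 48)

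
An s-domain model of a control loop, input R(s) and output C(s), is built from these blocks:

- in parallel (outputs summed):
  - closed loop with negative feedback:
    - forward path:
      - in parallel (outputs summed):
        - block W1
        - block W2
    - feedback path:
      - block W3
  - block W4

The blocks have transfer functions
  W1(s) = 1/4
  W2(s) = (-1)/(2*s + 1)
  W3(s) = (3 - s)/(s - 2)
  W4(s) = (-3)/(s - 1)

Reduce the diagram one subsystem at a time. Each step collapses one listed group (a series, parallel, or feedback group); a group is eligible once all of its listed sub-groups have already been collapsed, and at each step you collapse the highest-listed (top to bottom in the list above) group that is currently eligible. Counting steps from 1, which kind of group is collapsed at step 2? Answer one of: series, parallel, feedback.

Step 1: parallel reduction of W1, W2
Step 2: feedback reduction of (W1+W2), W3
Step 3: reduce the parallel group [(W1+W2)/(1+(W1+W2)*W3)], W4
The group at step 2 is a feedback group.

Answer: feedback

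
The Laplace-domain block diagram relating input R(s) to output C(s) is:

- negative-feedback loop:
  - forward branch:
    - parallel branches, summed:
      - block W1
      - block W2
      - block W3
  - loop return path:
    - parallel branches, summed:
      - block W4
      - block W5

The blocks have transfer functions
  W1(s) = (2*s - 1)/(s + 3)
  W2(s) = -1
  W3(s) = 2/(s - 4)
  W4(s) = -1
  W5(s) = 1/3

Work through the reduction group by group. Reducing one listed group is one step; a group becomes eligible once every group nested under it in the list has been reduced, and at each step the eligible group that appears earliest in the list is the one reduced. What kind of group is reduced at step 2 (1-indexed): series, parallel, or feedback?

The answer is parallel.

Reasoning:
1. parallel reduction of W1, W2, W3
2. sum the parallel branches W4, W5
3. apply the feedback formula to (W1+W2+W3), (W4+W5)
Step 2 collapses a parallel group.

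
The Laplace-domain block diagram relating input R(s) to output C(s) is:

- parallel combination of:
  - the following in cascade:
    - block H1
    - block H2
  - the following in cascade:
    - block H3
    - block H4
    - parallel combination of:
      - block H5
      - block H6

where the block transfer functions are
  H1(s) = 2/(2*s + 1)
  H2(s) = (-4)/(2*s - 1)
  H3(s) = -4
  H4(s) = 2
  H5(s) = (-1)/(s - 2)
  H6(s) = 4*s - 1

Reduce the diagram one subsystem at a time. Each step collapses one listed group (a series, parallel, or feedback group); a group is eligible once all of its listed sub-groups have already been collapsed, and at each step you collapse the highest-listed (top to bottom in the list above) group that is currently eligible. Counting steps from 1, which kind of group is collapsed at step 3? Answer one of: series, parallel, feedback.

Step 1. cascade H1, H2
Step 2. combine H5, H6 in parallel
Step 3. multiply H3, H4, (H5+H6) (series)
Step 4. parallel reduction of (H1*H2), (H3*H4*(H5+H6))
So the answer for step 3 is series.

Therefore the answer is series.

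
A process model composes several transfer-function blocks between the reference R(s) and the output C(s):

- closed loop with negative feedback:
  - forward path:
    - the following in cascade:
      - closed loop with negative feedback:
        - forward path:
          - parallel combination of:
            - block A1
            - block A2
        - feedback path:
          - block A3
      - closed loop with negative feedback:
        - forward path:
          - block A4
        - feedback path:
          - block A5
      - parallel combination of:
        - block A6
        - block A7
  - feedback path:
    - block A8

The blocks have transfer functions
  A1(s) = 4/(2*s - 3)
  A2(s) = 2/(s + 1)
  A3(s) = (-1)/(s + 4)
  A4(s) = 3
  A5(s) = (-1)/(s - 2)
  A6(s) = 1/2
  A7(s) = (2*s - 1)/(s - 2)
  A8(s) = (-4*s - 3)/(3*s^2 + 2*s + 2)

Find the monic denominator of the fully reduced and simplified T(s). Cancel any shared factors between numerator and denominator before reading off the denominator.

Reducing step by step:

Step 1. combine A1, A2 in parallel: (8*s - 2)/(2*s^2 - s - 3)
Step 2. feedback reduction of (A1+A2), A3: (8*s^2 + 30*s - 8)/(2*s^3 + 7*s^2 - 15*s - 10)
Step 3. apply the feedback formula to A4, A5: (3*s - 6)/(s - 5)
Step 4. add A6, A7 (parallel): (5*s - 4)/(2*s - 4)
Step 5. multiply [(A1+A2)/(1+(A1+A2)*A3)], [A4/(1+A4*A5)], (A6+A7) (series): (60*s^3 + 177*s^2 - 240*s + 48)/(2*s^4 - 3*s^3 - 50*s^2 + 65*s + 50)
Step 6. reduce the feedback loop with forward ([(A1+A2)/(1+(A1+A2)*A3)]*[A4/(1+A4*A5)]*(A6+A7)) and return A8: (180*s^5 + 651*s^4 - 246*s^3 + 18*s^2 - 384*s + 96)/(6*s^6 - 5*s^5 - 392*s^4 - 799*s^3 + 609*s^2 + 758*s - 44)
That last expression is T(s), already simplified. Scaling its denominator by 1/6 (the reciprocal of the leading coefficient) yields the monic denominator.

Answer: s^6 - 5*s^5/6 - 196*s^4/3 - 799*s^3/6 + 203*s^2/2 + 379*s/3 - 22/3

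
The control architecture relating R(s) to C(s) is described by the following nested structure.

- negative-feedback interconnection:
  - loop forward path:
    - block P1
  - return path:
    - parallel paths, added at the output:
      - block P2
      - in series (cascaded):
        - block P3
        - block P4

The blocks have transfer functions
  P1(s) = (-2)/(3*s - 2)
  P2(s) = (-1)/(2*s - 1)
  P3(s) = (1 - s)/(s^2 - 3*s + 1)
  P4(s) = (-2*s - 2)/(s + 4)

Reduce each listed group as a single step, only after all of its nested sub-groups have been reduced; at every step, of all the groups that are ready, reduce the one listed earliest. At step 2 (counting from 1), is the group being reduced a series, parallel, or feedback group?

1. combine P3, P4 in series
2. sum the parallel branches P2, (P3*P4)
3. feedback reduction of P1, (P2+(P3*P4))
So the answer for step 2 is parallel.

Therefore the answer is parallel.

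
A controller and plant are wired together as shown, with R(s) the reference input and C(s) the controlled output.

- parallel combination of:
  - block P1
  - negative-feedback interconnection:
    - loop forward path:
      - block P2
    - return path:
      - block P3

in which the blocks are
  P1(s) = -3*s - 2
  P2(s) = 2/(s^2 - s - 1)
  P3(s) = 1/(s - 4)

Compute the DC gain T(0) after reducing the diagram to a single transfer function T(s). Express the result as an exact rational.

First reduce the diagram to T(s).

Step 1. feedback reduction of P2, P3, giving (2*s - 8)/(s^3 - 5*s^2 + 3*s + 6)
Step 2. add P1, [P2/(1+P2*P3)] (parallel), giving (-3*s^4 + 13*s^3 + s^2 - 22*s - 20)/(s^3 - 5*s^2 + 3*s + 6)
That last expression is T(s); at s = 0 only the constant terms survive, so T(0) = -20/6 = -10/3.

Answer: -10/3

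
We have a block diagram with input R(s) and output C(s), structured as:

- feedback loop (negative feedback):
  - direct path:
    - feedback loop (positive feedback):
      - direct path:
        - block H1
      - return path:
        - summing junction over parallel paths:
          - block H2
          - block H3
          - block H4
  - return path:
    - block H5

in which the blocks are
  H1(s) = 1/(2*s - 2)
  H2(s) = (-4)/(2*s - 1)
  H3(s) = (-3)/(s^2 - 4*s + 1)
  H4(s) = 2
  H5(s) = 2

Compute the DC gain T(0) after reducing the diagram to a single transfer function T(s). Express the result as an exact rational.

[1] add H2, H3, H4 (parallel), giving (4*s^3 - 22*s^2 + 22*s - 3)/(2*s^3 - 9*s^2 + 6*s - 1)
[2] collapse the loop (H1 forward, (H2+H3+H4) return), giving (2*s^3 - 9*s^2 + 6*s - 1)/(4*s^4 - 26*s^3 + 52*s^2 - 36*s + 5)
[3] reduce the feedback loop with forward [H1/(1-H1*(H2+H3+H4))] and return H5, giving (2*s^3 - 9*s^2 + 6*s - 1)/(4*s^4 - 22*s^3 + 34*s^2 - 24*s + 3)
DC gain: substitute s = 0 into T(s) from step 3: T(0) = -1/3.

Final answer: -1/3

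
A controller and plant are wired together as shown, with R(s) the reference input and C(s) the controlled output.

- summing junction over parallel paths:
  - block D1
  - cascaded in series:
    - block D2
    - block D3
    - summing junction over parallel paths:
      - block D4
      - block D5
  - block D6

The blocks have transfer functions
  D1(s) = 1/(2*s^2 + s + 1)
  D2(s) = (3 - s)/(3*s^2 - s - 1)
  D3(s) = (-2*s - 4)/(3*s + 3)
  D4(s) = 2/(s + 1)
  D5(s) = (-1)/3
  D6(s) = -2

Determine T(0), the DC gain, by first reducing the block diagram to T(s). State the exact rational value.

[1] combine D4, D5 in parallel gives (5 - s)/(3*s + 3)
[2] cascade D2, D3, (D4+D5) gives (-2*s^3 + 12*s^2 + 2*s - 60)/(27*s^4 + 45*s^3 - 27*s - 9)
[3] sum the parallel branches D1, (D2*D3*(D4+D5)), D6 gives (-108*s^6 - 238*s^5 - 95*s^4 + 77*s^3 - 16*s^2 - 13*s - 51)/(54*s^6 + 117*s^5 + 72*s^4 - 9*s^3 - 45*s^2 - 36*s - 9)
DC gain: substitute s = 0 into T(s) from step 3: T(0) = -51/(-9) = 17/3.

Therefore the answer is 17/3.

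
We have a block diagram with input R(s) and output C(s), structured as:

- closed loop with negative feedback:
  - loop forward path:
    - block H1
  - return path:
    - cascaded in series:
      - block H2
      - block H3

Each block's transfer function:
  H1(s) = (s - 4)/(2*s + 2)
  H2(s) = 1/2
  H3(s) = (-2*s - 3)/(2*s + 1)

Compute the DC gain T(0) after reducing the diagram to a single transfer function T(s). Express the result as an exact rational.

The answer is -1/2.

Reasoning:
Step 1 - series reduction of H2, H3; result (-2*s - 3)/(4*s + 2)
Step 2 - feedback reduction of H1, (H2*H3); result (4*s^2 - 14*s - 8)/(6*s^2 + 17*s + 16)
That last expression is T(s); at s = 0 only the constant terms survive, so T(0) = -8/16 = -1/2.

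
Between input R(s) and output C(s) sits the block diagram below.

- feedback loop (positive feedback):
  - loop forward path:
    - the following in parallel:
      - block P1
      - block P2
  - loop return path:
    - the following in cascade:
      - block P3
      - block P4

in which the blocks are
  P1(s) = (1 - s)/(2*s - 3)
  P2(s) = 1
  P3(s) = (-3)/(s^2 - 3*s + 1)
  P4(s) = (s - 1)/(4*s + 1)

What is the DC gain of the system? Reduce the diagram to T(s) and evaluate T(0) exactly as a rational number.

The answer is -2/3.

Reasoning:
[1] sum the parallel branches P1, P2 gives (s - 2)/(2*s - 3)
[2] reduce the series chain P3, P4 gives (3 - 3*s)/(4*s^3 - 11*s^2 + s + 1)
[3] close the feedback loop around (P1+P2), (P3*P4) gives (4*s^4 - 19*s^3 + 23*s^2 - s - 2)/(8*s^4 - 34*s^3 + 38*s^2 - 10*s + 3)
Evaluating the step-3 result (the overall T(s)) at s = 0 gives T(0) = -2/3.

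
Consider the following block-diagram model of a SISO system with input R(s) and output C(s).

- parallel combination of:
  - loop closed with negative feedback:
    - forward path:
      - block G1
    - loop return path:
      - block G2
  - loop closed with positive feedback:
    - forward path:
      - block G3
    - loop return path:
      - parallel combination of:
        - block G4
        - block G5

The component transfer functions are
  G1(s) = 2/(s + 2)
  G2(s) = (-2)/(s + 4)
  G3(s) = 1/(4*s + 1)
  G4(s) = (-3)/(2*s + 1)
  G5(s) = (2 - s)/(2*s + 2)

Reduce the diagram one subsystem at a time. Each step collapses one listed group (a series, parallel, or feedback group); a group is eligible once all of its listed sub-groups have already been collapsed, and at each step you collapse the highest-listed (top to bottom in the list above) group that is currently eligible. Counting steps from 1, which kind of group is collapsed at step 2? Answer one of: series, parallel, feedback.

The answer is parallel.

Reasoning:
Step 1: reduce the feedback loop with forward G1 and return G2
Step 2: parallel reduction of G4, G5
Step 3: reduce the feedback loop with forward G3 and return (G4+G5)
Step 4: sum the parallel branches [G1/(1+G1*G2)], [G3/(1-G3*(G4+G5))]
The group at step 2 is a parallel group.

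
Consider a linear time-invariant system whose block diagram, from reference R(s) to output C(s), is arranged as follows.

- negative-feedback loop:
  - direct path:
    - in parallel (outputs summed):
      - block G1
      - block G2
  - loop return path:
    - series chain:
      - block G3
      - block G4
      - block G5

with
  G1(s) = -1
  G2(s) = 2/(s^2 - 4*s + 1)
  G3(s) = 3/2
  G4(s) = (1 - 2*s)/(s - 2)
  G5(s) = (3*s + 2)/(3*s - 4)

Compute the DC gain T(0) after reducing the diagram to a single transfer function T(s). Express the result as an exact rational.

First reduce the diagram to T(s).

1. parallel reduction of G1, G2 -> (-s^2 + 4*s + 1)/(s^2 - 4*s + 1)
2. multiply G3, G4, G5 (series) -> (-18*s^2 - 3*s + 6)/(6*s^2 - 20*s + 16)
3. close the feedback loop around (G1+G2), (G3*G4*G5) -> (-6*s^4 + 44*s^3 - 90*s^2 + 44*s + 16)/(24*s^4 - 113*s^3 + 66*s^2 - 63*s + 22)
The step-3 result is T(s). Setting s = 0: T(0) = 16/22 = 8/11.

Answer: 8/11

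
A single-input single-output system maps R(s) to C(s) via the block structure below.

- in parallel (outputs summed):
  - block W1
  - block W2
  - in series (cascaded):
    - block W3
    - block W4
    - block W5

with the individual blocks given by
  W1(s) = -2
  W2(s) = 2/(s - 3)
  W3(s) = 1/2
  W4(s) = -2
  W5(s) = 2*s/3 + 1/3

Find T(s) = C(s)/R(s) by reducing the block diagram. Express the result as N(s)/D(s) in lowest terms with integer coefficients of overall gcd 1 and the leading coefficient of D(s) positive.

Answer: (-2*s^2 - s + 27)/(3*s - 9)

Working:
Step 1 - reduce the series chain W3, W4, W5, giving -2*s/3 - 1/3
Step 2 - sum the parallel branches W1, W2, (W3*W4*W5): this yields T(s), and no further normalization is needed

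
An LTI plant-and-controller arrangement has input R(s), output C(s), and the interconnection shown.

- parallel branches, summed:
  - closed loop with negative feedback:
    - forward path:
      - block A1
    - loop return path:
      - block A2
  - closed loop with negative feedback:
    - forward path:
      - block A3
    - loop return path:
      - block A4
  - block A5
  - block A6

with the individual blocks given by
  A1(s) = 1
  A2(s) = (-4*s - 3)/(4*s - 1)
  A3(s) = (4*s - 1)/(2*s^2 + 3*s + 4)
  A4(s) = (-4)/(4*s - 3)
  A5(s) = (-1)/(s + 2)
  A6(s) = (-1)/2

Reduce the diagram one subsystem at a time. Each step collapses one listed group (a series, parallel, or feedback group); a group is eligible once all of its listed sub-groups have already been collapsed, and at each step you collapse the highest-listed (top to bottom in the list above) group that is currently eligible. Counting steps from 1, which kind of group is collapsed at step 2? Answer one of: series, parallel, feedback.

Answer: feedback

Working:
Step 1. feedback reduction of A1, A2
Step 2. close the feedback loop around A3, A4
Step 3. combine [A1/(1+A1*A2)], [A3/(1+A3*A4)], A5, A6 in parallel
At step 2 the group reduced is feedback.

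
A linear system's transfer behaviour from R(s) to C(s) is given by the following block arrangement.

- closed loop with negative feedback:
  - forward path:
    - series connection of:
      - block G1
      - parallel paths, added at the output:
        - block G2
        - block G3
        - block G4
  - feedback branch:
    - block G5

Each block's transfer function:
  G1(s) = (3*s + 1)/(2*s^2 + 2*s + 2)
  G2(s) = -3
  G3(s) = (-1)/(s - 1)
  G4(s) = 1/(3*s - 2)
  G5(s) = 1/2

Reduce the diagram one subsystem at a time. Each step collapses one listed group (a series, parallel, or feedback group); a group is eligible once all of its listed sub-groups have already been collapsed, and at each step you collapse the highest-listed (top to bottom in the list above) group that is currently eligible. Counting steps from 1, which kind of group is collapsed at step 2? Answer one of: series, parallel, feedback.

Answer: series

Working:
Step 1. add G2, G3, G4 (parallel)
Step 2. multiply G1, (G2+G3+G4) (series)
Step 3. feedback reduction of (G1*(G2+G3+G4)), G5
Step 2: series.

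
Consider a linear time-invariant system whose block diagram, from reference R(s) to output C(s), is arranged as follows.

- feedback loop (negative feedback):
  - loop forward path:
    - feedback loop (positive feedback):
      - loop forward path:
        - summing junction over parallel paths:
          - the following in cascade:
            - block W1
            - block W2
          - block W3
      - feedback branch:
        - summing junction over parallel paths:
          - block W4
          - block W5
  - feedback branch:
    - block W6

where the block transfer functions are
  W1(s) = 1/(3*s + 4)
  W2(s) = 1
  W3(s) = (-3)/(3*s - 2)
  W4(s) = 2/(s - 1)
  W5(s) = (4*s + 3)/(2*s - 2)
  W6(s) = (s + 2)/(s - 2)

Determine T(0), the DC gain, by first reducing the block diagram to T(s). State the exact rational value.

Answer: 14/43

Working:
[1] series reduction of W1, W2, giving 1/(3*s + 4)
[2] sum the parallel branches (W1*W2), W3, giving (-6*s - 14)/(9*s^2 + 6*s - 8)
[3] sum the parallel branches W4, W5, giving (4*s + 7)/(2*s - 2)
[4] apply the feedback formula to ((W1*W2)+W3), (W4+W5), giving (-6*s^2 - 8*s + 14)/(9*s^3 + 9*s^2 + 35*s + 57)
[5] collapse the loop ([((W1*W2)+W3)/(1-((W1*W2)+W3)*(W4+W5))] forward, W6 return), giving (-6*s^3 + 4*s^2 + 30*s - 28)/(9*s^4 - 15*s^3 - 3*s^2 - 15*s - 86)
That last expression is T(s); at s = 0 only the constant terms survive, so T(0) = -28/(-86) = 14/43.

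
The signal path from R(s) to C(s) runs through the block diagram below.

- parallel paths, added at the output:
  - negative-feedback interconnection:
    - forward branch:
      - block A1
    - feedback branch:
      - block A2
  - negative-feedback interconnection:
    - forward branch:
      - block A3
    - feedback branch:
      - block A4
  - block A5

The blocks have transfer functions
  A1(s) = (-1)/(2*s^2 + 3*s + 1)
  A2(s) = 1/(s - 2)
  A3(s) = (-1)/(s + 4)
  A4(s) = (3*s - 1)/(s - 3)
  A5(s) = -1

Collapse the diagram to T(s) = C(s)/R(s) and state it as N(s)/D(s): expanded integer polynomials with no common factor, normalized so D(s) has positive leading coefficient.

1. apply the feedback formula to A1, A2: (2 - s)/(2*s^3 - s^2 - 5*s - 3)
2. apply the feedback formula to A3, A4: (3 - s)/(s^2 - 2*s - 11)
3. sum the parallel branches [A1/(1+A1*A2)], [A3/(1+A3*A4)], A5; the result is T(s) itself (integer coefficients, no common factor, positive leading denominator coefficient)

Final answer: (-2*s^5 + 3*s^4 + 31*s^3 - 12*s^2 - 66*s - 64)/(2*s^5 - 5*s^4 - 25*s^3 + 18*s^2 + 61*s + 33)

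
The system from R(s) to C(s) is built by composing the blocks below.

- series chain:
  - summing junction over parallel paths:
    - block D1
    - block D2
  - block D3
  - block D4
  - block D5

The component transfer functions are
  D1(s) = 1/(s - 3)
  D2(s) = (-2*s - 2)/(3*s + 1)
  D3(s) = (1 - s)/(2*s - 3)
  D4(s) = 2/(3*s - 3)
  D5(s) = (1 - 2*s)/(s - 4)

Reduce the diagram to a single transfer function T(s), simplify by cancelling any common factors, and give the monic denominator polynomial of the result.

Answer: s^4 - 49*s^3/6 + 59*s^2/3 - 21*s/2 - 6

Working:
1. combine D1, D2 in parallel -> (-2*s^2 + 7*s + 7)/(3*s^2 - 8*s - 3)
2. series reduction of (D1+D2), D3, D4, D5 -> (-8*s^3 + 32*s^2 + 14*s - 14)/(18*s^4 - 147*s^3 + 354*s^2 - 189*s - 108)
Step 2 gives the fully reduced T(s), with no common factor left to cancel. The denominator's leading coefficient is 18, so divide each of its coefficients by 18 to get the monic form.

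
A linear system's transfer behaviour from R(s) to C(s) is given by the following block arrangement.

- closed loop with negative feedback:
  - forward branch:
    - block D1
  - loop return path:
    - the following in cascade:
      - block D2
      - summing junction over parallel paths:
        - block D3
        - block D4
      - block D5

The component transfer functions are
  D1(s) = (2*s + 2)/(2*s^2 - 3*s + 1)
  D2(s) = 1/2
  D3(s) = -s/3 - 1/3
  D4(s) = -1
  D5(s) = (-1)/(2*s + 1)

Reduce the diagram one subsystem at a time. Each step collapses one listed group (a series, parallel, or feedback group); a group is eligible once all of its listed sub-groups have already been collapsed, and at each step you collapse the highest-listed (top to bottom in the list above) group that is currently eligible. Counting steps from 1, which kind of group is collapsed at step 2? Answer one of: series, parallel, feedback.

The answer is series.

Reasoning:
Step 1 - add D3, D4 (parallel)
Step 2 - combine D2, (D3+D4), D5 in series
Step 3 - feedback reduction of D1, (D2*(D3+D4)*D5)
So the answer for step 2 is series.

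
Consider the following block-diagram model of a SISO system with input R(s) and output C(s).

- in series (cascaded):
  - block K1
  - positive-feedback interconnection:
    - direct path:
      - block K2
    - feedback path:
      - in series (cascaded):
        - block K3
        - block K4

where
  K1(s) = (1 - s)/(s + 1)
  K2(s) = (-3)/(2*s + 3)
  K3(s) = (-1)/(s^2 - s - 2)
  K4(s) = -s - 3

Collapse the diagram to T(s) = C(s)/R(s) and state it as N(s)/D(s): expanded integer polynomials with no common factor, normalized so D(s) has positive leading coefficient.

Step 1. reduce the series chain K3, K4, giving (s + 3)/(s^2 - s - 2)
Step 2. apply the feedback formula to K2, (K3*K4), giving (-3*s^2 + 3*s + 6)/(2*s^3 + s^2 - 4*s + 3)
Step 3. cascade K1, [K2/(1-K2*(K3*K4))], giving the overall T(s)

Hence the answer: (3*s^2 - 9*s + 6)/(2*s^3 + s^2 - 4*s + 3)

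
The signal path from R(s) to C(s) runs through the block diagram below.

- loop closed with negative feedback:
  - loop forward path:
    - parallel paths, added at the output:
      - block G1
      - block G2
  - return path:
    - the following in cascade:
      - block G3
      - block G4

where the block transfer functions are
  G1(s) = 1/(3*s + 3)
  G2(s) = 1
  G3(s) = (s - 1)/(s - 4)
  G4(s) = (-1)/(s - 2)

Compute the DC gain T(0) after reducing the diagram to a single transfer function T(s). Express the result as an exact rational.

The answer is 8/7.

Reasoning:
1. parallel reduction of G1, G2: (3*s + 4)/(3*s + 3)
2. series reduction of G3, G4: (1 - s)/(s^2 - 6*s + 8)
3. feedback reduction of (G1+G2), (G3*G4): (3*s^3 - 14*s^2 + 32)/(3*s^3 - 18*s^2 + 5*s + 28)
That last expression is T(s); at s = 0 only the constant terms survive, so T(0) = 32/28 = 8/7.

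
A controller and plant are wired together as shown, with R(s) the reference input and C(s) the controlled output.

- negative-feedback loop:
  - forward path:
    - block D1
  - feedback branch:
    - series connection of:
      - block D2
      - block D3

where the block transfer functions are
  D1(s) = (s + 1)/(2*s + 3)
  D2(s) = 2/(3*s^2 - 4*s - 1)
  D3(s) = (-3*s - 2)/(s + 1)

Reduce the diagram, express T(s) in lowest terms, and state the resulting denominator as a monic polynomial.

[1] multiply D2, D3 (series) = (-6*s - 4)/(3*s^3 - s^2 - 5*s - 1)
[2] close the feedback loop around D1, (D2*D3) = (3*s^3 - s^2 - 5*s - 1)/(6*s^3 + s^2 - 20*s - 7)
Step 2 gives the fully reduced T(s), with no common factor left to cancel. The denominator's leading coefficient is 6, so divide each of its coefficients by 6 to get the monic form.

Final answer: s^3 + s^2/6 - 10*s/3 - 7/6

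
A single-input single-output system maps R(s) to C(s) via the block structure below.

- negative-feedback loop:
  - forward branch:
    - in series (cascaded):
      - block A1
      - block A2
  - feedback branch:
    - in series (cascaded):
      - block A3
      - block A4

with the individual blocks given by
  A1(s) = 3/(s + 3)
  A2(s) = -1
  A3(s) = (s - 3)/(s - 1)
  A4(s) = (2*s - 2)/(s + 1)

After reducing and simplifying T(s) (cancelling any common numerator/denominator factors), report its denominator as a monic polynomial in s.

Reducing step by step:

Step 1: reduce the series chain A1, A2 = (-3)/(s + 3)
Step 2: multiply A3, A4 (series) = (2*s - 6)/(s + 1)
Step 3: apply the feedback formula to (A1*A2), (A3*A4) = (-3*s - 3)/(s^2 - 2*s + 21)
The result of step 3 is T(s) in lowest terms. Its denominator already has leading coefficient 1, so it is monic as it stands.

Answer: s^2 - 2*s + 21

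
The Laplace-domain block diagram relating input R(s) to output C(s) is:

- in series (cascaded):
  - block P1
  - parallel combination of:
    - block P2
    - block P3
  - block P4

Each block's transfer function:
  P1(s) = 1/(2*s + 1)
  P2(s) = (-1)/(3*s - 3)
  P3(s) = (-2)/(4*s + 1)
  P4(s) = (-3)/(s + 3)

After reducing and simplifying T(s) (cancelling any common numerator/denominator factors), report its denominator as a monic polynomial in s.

The answer is s^4 + 11*s^3/4 - 11*s^2/8 - 2*s - 3/8.

Reasoning:
Step 1 - add P2, P3 (parallel); result (5 - 10*s)/(12*s^2 - 9*s - 3)
Step 2 - series reduction of P1, (P2+P3), P4; result (10*s - 5)/(8*s^4 + 22*s^3 - 11*s^2 - 16*s - 3)
Step 2 gives the fully reduced T(s), with no common factor left to cancel. The denominator's leading coefficient is 8, so divide each of its coefficients by 8 to get the monic form.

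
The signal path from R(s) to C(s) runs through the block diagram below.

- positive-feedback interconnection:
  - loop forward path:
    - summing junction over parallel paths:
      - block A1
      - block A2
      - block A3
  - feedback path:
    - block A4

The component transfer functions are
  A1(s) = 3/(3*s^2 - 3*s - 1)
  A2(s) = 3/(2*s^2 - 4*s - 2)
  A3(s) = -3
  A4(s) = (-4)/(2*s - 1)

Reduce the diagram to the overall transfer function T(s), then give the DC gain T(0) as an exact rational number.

Answer: -15/62

Working:
Step 1 - add A1, A2, A3 (parallel) = (-18*s^4 + 54*s^3 + 3*s^2 - 51*s - 15)/(6*s^4 - 18*s^3 + 4*s^2 + 10*s + 2)
Step 2 - collapse the loop ((A1+A2+A3) forward, A4 return) = (-36*s^5 + 126*s^4 - 48*s^3 - 105*s^2 + 21*s + 15)/(12*s^5 - 114*s^4 + 242*s^3 + 28*s^2 - 210*s - 62)
Step 2 gives the overall T(s). Then T(0) = 15/(-62) = -15/62.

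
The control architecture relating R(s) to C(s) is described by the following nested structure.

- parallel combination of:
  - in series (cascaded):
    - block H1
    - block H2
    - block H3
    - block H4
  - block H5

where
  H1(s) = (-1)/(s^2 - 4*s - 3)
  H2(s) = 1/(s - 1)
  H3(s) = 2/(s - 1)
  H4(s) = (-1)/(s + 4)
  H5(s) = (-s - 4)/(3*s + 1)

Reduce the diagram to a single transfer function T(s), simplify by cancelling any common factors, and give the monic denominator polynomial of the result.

1. cascade H1, H2, H3, H4: 2/(s^5 - 2*s^4 - 18*s^3 + 26*s^2 + 5*s - 12)
2. combine (H1*H2*H3*H4), H5 in parallel: (-s^6 - 2*s^5 + 26*s^4 + 46*s^3 - 109*s^2 - 2*s + 50)/(3*s^6 - 5*s^5 - 56*s^4 + 60*s^3 + 41*s^2 - 31*s - 12)
The result of step 2 is T(s) in lowest terms. Its denominator has leading coefficient 3; dividing the denominator through by 3 makes it monic.

Answer: s^6 - 5*s^5/3 - 56*s^4/3 + 20*s^3 + 41*s^2/3 - 31*s/3 - 4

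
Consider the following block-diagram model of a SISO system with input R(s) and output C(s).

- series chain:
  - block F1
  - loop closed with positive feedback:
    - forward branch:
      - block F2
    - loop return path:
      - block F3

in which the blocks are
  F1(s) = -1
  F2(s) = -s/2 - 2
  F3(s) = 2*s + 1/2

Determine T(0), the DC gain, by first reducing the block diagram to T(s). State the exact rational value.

[1] apply the feedback formula to F2, F3: (-2*s - 8)/(4*s^2 + 17*s + 8)
[2] series reduction of F1, [F2/(1-F2*F3)]: (2*s + 8)/(4*s^2 + 17*s + 8)
The step-2 result is T(s). Setting s = 0: T(0) = 8/8 = 1.

Therefore the answer is 1.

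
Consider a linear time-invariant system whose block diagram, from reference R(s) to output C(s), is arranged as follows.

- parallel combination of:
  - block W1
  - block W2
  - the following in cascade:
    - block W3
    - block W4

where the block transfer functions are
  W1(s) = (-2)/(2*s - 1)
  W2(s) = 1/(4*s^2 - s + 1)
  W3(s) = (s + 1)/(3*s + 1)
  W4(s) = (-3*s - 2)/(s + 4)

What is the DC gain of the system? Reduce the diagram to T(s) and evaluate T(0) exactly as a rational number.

Step 1. series reduction of W3, W4 gives (-3*s^2 - 5*s - 2)/(3*s^2 + 13*s + 4)
Step 2. sum the parallel branches W1, W2, (W3*W4) gives (-24*s^5 - 46*s^4 - 87*s^3 + 11*s^2 - 24*s - 10)/(24*s^5 + 86*s^4 - 37*s^3 + 12*s^2 - s - 4)
Evaluating the step-2 result (the overall T(s)) at s = 0 gives T(0) = -10/(-4) = 5/2.

Final answer: 5/2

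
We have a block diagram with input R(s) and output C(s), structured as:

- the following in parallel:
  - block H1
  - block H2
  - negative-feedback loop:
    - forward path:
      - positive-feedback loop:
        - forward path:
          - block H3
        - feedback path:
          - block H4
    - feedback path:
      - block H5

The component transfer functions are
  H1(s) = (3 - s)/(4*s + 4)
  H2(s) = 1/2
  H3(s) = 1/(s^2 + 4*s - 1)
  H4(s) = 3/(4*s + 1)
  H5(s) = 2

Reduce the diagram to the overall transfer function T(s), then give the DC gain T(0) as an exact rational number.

1. collapse the loop (H3 forward, H4 return) -> (4*s + 1)/(4*s^3 + 17*s^2 - 4)
2. reduce the feedback loop with forward [H3/(1-H3*H4)] and return H5 -> (4*s + 1)/(4*s^3 + 17*s^2 + 8*s - 2)
3. sum the parallel branches H1, H2, [[H3/(1-H3*H4)]/(1+[H3/(1-H3*H4)]*H5)] -> (4*s^4 + 37*s^3 + 109*s^2 + 58*s - 6)/(16*s^4 + 84*s^3 + 100*s^2 + 24*s - 8)
That last expression is T(s); at s = 0 only the constant terms survive, so T(0) = -6/(-8) = 3/4.

Final answer: 3/4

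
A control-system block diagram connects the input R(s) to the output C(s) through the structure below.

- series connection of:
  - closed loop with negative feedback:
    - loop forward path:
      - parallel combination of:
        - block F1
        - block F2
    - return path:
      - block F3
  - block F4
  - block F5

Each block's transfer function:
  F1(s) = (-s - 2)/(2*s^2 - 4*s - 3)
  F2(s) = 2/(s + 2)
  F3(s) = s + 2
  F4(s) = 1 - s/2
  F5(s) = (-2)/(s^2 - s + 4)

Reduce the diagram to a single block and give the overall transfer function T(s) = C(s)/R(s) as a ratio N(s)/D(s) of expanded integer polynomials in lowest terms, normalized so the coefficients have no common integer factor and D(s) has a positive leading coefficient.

The answer is (3*s^3 - 18*s^2 + 14*s + 20)/(5*s^5 - 11*s^4 - 19*s^3 - 5*s^2 - 154*s - 104).

Reasoning:
Step 1. parallel reduction of F1, F2 gives (3*s^2 - 12*s - 10)/(2*s^3 - 11*s - 6)
Step 2. apply the feedback formula to (F1+F2), F3 gives (3*s^2 - 12*s - 10)/(5*s^3 - 6*s^2 - 45*s - 26)
Step 3. reduce the series chain [(F1+F2)/(1+(F1+F2)*F3)], F4, F5: this yields T(s), and no further normalization is needed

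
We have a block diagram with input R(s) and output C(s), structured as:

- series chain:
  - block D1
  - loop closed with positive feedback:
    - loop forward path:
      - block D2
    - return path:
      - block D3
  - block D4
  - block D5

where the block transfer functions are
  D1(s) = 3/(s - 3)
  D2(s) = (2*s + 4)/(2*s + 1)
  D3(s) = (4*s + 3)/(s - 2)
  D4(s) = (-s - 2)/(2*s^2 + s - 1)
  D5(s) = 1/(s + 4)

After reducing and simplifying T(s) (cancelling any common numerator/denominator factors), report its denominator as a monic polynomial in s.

1. feedback reduction of D2, D3; result (8 - 2*s^2)/(6*s^2 + 25*s + 14)
2. multiply D1, [D2/(1-D2*D3)], D4, D5 (series); result (6*s^3 + 12*s^2 - 24*s - 48)/(12*s^6 + 68*s^5 - 41*s^4 - 636*s^3 - 589*s^2 + 118*s + 168)
T(s) is the step-2 result (common factors already cancelled). Leading coefficient of the denominator: 12. Divide through by 12 for the monic polynomial.

Answer: s^6 + 17*s^5/3 - 41*s^4/12 - 53*s^3 - 589*s^2/12 + 59*s/6 + 14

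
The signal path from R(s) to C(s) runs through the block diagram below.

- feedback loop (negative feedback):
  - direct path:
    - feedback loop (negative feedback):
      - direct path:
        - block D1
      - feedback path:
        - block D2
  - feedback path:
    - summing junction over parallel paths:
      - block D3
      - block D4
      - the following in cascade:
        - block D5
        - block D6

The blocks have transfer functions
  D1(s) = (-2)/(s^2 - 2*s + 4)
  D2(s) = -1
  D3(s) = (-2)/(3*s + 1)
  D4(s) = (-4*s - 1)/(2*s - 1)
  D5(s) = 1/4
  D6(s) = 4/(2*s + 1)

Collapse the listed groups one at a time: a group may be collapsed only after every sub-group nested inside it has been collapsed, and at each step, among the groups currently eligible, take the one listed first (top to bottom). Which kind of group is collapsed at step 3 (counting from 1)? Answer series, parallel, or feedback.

1. apply the feedback formula to D1, D2
2. series reduction of D5, D6
3. sum the parallel branches D3, D4, (D5*D6)
4. collapse the loop ([D1/(1+D1*D2)] forward, (D3+D4+(D5*D6)) return)
Step 3: parallel.

Hence the answer: parallel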